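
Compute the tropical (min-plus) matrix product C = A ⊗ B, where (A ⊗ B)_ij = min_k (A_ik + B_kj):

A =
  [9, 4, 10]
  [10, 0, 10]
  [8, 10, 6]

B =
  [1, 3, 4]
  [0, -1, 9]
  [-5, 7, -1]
A ⊗ B =
  [4, 3, 9]
  [0, -1, 9]
  [1, 9, 5]

Apply the min-plus product entry-by-entry:
  C[0][0] = min over k of (A[0][0] + B[0][0] = 9 + 1 = 10, A[0][1] + B[1][0] = 4 + 0 = 4, A[0][2] + B[2][0] = 10 + -5 = 5) = 4 (attained at k = 1)
  C[0][1] = min over k of (A[0][0] + B[0][1] = 9 + 3 = 12, A[0][1] + B[1][1] = 4 + -1 = 3, A[0][2] + B[2][1] = 10 + 7 = 17) = 3 (attained at k = 1)
  C[0][2] = min over k of (A[0][0] + B[0][2] = 9 + 4 = 13, A[0][1] + B[1][2] = 4 + 9 = 13, A[0][2] + B[2][2] = 10 + -1 = 9) = 9 (attained at k = 2)
  C[1][0] = min over k of (A[1][0] + B[0][0] = 10 + 1 = 11, A[1][1] + B[1][0] = 0 + 0 = 0, A[1][2] + B[2][0] = 10 + -5 = 5) = 0 (attained at k = 1)
  C[1][1] = min over k of (A[1][0] + B[0][1] = 10 + 3 = 13, A[1][1] + B[1][1] = 0 + -1 = -1, A[1][2] + B[2][1] = 10 + 7 = 17) = -1 (attained at k = 1)
  C[1][2] = min over k of (A[1][0] + B[0][2] = 10 + 4 = 14, A[1][1] + B[1][2] = 0 + 9 = 9, A[1][2] + B[2][2] = 10 + -1 = 9) = 9 (attained at k = 1)
  C[2][0] = min over k of (A[2][0] + B[0][0] = 8 + 1 = 9, A[2][1] + B[1][0] = 10 + 0 = 10, A[2][2] + B[2][0] = 6 + -5 = 1) = 1 (attained at k = 2)
  C[2][1] = min over k of (A[2][0] + B[0][1] = 8 + 3 = 11, A[2][1] + B[1][1] = 10 + -1 = 9, A[2][2] + B[2][1] = 6 + 7 = 13) = 9 (attained at k = 1)
  C[2][2] = min over k of (A[2][0] + B[0][2] = 8 + 4 = 12, A[2][1] + B[1][2] = 10 + 9 = 19, A[2][2] + B[2][2] = 6 + -1 = 5) = 5 (attained at k = 2)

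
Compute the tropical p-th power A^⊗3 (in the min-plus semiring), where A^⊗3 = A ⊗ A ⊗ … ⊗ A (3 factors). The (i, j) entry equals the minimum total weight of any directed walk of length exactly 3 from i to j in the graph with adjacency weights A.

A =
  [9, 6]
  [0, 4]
A^⊗3 =
  [10, 12]
  [6, 10]

Each entry (A^⊗3)_ij equals the minimum over all length-3 walks i = v_0 → v_1 → … → v_3 = j of Σ_t A[v_t][v_{t+1}]. For example, for (i, j) = (0, 1) we minimise over 4 possible intermediate vertex sequences; the minimum is 12, attained along the walk 0 → 1 → 0 → 1.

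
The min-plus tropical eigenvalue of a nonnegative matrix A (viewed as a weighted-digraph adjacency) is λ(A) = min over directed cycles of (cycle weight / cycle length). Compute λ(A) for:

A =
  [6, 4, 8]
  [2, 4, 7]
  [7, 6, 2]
λ(A) = 2

Enumerate directed cycles and compute their means (weight / length). Sample:
  cycle 0 → 0: weight = 6, length = 1, mean = 6/1 ≈ 6.000
  cycle 1 → 1: weight = 4, length = 1, mean = 4/1 ≈ 4.000
  cycle 2 → 2: weight = 2, length = 1, mean = 2/1 ≈ 2.000
  cycle 0 → 1 → 0: weight = 6, length = 2, mean = 6/2 ≈ 3.000
  cycle 0 → 2 → 0: weight = 15, length = 2, mean = 15/2 ≈ 7.500
  cycle 1 → 0 → 1: weight = 6, length = 2, mean = 6/2 ≈ 3.000
Minimum mean = 2.000, attained e.g. along the cycle 2 → 2 with weight 2 and length 1. So λ(A) = 2/1 = 2.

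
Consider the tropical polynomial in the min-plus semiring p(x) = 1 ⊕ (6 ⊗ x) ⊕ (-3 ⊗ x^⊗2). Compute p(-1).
p(-1) = -5

A tropical monomial a ⊗ x^⊗i evaluates to a + i · x. Evaluating each term at x = -1:
  Term 0 contributes 1 + 0 · -1 = 1
  Term 1 contributes 6 + 1 · -1 = 5
  Term 2 contributes -3 + 2 · -1 = -5
p(-1) = ⊕ of these = min[1, 5, -5] = -5.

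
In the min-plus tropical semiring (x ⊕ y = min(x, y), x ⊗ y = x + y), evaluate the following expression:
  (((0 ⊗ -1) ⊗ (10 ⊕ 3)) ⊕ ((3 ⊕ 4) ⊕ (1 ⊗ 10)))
(((0 ⊗ -1) ⊗ (10 ⊕ 3)) ⊕ ((3 ⊕ 4) ⊕ (1 ⊗ 10))) = 2

Expand innermost to outermost. Recall ⊕ takes the minimum of its arguments and ⊗ takes their sum. Working out the expression (((0 ⊗ -1) ⊗ (10 ⊕ 3)) ⊕ ((3 ⊕ 4) ⊕ (1 ⊗ 10))) gives 2.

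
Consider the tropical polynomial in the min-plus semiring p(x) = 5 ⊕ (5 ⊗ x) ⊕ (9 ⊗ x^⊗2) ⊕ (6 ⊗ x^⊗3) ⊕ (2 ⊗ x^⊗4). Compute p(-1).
p(-1) = -2

A tropical monomial a ⊗ x^⊗i evaluates to a + i · x. Evaluating each term at x = -1:
  Term 0 contributes 5 + 0 · -1 = 5
  Term 1 contributes 5 + 1 · -1 = 4
  Term 2 contributes 9 + 2 · -1 = 7
  Term 3 contributes 6 + 3 · -1 = 3
  Term 4 contributes 2 + 4 · -1 = -2
p(-1) = ⊕ of these = min[5, 4, 7, 3, -2] = -2.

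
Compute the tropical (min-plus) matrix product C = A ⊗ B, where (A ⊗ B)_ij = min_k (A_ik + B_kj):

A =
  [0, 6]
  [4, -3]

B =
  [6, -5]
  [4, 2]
A ⊗ B =
  [6, -5]
  [1, -1]

Apply the min-plus product entry-by-entry:
  C[0][0] = min over k of (A[0][0] + B[0][0] = 0 + 6 = 6, A[0][1] + B[1][0] = 6 + 4 = 10) = 6 (attained at k = 0)
  C[0][1] = min over k of (A[0][0] + B[0][1] = 0 + -5 = -5, A[0][1] + B[1][1] = 6 + 2 = 8) = -5 (attained at k = 0)
  C[1][0] = min over k of (A[1][0] + B[0][0] = 4 + 6 = 10, A[1][1] + B[1][0] = -3 + 4 = 1) = 1 (attained at k = 1)
  C[1][1] = min over k of (A[1][0] + B[0][1] = 4 + -5 = -1, A[1][1] + B[1][1] = -3 + 2 = -1) = -1 (attained at k = 0)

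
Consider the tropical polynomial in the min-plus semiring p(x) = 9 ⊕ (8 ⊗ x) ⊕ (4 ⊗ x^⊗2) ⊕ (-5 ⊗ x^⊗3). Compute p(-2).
p(-2) = -11

A tropical monomial a ⊗ x^⊗i evaluates to a + i · x. Evaluating each term at x = -2:
  Term 0 contributes 9 + 0 · -2 = 9
  Term 1 contributes 8 + 1 · -2 = 6
  Term 2 contributes 4 + 2 · -2 = 0
  Term 3 contributes -5 + 3 · -2 = -11
p(-2) = ⊕ of these = min[9, 6, 0, -11] = -11.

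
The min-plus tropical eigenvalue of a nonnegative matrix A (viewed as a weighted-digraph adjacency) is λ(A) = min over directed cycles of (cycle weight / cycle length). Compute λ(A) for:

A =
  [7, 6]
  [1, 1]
λ(A) = 1

Enumerate directed cycles and compute their means (weight / length). Sample:
  cycle 0 → 0: weight = 7, length = 1, mean = 7/1 ≈ 7.000
  cycle 1 → 1: weight = 1, length = 1, mean = 1/1 ≈ 1.000
  cycle 0 → 1 → 0: weight = 7, length = 2, mean = 7/2 ≈ 3.500
  cycle 1 → 0 → 1: weight = 7, length = 2, mean = 7/2 ≈ 3.500
Minimum mean = 1.000, attained e.g. along the cycle 1 → 1 with weight 1 and length 1. So λ(A) = 1/1 = 1.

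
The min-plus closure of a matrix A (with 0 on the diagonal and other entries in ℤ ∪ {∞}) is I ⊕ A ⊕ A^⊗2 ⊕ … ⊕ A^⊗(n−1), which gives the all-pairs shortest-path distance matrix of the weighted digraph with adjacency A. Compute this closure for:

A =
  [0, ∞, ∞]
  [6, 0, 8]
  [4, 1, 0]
Closure =
  [0, ∞, ∞]
  [6, 0, 8]
  [4, 1, 0]

This is the Floyd-Warshall all-pairs shortest-path computation. For each intermediate vertex k = 0, 1, …, 2, update dist[i][j] ← min(dist[i][j], dist[i][k] + dist[k][j]). The final matrix gives, for each (i, j), the minimum total weight of any directed path from i to j (possibly empty when i = j).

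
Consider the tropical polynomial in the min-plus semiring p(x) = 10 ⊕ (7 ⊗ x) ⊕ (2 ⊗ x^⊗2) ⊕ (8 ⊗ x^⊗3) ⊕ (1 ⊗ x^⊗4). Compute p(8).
p(8) = 10

A tropical monomial a ⊗ x^⊗i evaluates to a + i · x. Evaluating each term at x = 8:
  Term 0 contributes 10 + 0 · 8 = 10
  Term 1 contributes 7 + 1 · 8 = 15
  Term 2 contributes 2 + 2 · 8 = 18
  Term 3 contributes 8 + 3 · 8 = 32
  Term 4 contributes 1 + 4 · 8 = 33
p(8) = ⊕ of these = min[10, 15, 18, 32, 33] = 10.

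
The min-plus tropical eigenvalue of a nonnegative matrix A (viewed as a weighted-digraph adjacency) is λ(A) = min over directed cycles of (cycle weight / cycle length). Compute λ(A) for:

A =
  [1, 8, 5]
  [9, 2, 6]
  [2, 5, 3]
λ(A) = 1

Enumerate directed cycles and compute their means (weight / length). Sample:
  cycle 0 → 0: weight = 1, length = 1, mean = 1/1 ≈ 1.000
  cycle 1 → 1: weight = 2, length = 1, mean = 2/1 ≈ 2.000
  cycle 2 → 2: weight = 3, length = 1, mean = 3/1 ≈ 3.000
  cycle 0 → 1 → 0: weight = 17, length = 2, mean = 17/2 ≈ 8.500
  cycle 0 → 2 → 0: weight = 7, length = 2, mean = 7/2 ≈ 3.500
  cycle 1 → 0 → 1: weight = 17, length = 2, mean = 17/2 ≈ 8.500
Minimum mean = 1.000, attained e.g. along the cycle 0 → 0 with weight 1 and length 1. So λ(A) = 1/1 = 1.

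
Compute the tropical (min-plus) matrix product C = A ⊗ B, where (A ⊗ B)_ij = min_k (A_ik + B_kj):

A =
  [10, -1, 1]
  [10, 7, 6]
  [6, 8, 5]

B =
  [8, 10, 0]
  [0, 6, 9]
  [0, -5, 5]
A ⊗ B =
  [-1, -4, 6]
  [6, 1, 10]
  [5, 0, 6]

Apply the min-plus product entry-by-entry:
  C[0][0] = min over k of (A[0][0] + B[0][0] = 10 + 8 = 18, A[0][1] + B[1][0] = -1 + 0 = -1, A[0][2] + B[2][0] = 1 + 0 = 1) = -1 (attained at k = 1)
  C[0][1] = min over k of (A[0][0] + B[0][1] = 10 + 10 = 20, A[0][1] + B[1][1] = -1 + 6 = 5, A[0][2] + B[2][1] = 1 + -5 = -4) = -4 (attained at k = 2)
  C[0][2] = min over k of (A[0][0] + B[0][2] = 10 + 0 = 10, A[0][1] + B[1][2] = -1 + 9 = 8, A[0][2] + B[2][2] = 1 + 5 = 6) = 6 (attained at k = 2)
  C[1][0] = min over k of (A[1][0] + B[0][0] = 10 + 8 = 18, A[1][1] + B[1][0] = 7 + 0 = 7, A[1][2] + B[2][0] = 6 + 0 = 6) = 6 (attained at k = 2)
  C[1][1] = min over k of (A[1][0] + B[0][1] = 10 + 10 = 20, A[1][1] + B[1][1] = 7 + 6 = 13, A[1][2] + B[2][1] = 6 + -5 = 1) = 1 (attained at k = 2)
  C[1][2] = min over k of (A[1][0] + B[0][2] = 10 + 0 = 10, A[1][1] + B[1][2] = 7 + 9 = 16, A[1][2] + B[2][2] = 6 + 5 = 11) = 10 (attained at k = 0)
  C[2][0] = min over k of (A[2][0] + B[0][0] = 6 + 8 = 14, A[2][1] + B[1][0] = 8 + 0 = 8, A[2][2] + B[2][0] = 5 + 0 = 5) = 5 (attained at k = 2)
  C[2][1] = min over k of (A[2][0] + B[0][1] = 6 + 10 = 16, A[2][1] + B[1][1] = 8 + 6 = 14, A[2][2] + B[2][1] = 5 + -5 = 0) = 0 (attained at k = 2)
  C[2][2] = min over k of (A[2][0] + B[0][2] = 6 + 0 = 6, A[2][1] + B[1][2] = 8 + 9 = 17, A[2][2] + B[2][2] = 5 + 5 = 10) = 6 (attained at k = 0)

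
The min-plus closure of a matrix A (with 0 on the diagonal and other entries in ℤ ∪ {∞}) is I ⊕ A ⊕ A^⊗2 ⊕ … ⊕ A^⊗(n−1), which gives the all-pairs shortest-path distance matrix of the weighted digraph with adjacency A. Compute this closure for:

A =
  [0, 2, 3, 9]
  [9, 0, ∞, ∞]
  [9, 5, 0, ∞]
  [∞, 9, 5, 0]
Closure =
  [0, 2, 3, 9]
  [9, 0, 12, 18]
  [9, 5, 0, 18]
  [14, 9, 5, 0]

This is the Floyd-Warshall all-pairs shortest-path computation. For each intermediate vertex k = 0, 1, …, 3, update dist[i][j] ← min(dist[i][j], dist[i][k] + dist[k][j]). The final matrix gives, for each (i, j), the minimum total weight of any directed path from i to j (possibly empty when i = j).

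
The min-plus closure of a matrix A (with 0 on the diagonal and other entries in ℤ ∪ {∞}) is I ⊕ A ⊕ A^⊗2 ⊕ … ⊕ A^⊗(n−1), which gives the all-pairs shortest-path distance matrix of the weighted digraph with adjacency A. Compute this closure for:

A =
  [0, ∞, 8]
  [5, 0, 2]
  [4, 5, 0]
Closure =
  [0, 13, 8]
  [5, 0, 2]
  [4, 5, 0]

This is the Floyd-Warshall all-pairs shortest-path computation. For each intermediate vertex k = 0, 1, …, 2, update dist[i][j] ← min(dist[i][j], dist[i][k] + dist[k][j]). The final matrix gives, for each (i, j), the minimum total weight of any directed path from i to j (possibly empty when i = j).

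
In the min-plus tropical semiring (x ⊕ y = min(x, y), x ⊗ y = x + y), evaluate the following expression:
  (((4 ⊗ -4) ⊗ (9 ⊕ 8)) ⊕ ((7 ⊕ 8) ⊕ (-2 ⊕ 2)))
(((4 ⊗ -4) ⊗ (9 ⊕ 8)) ⊕ ((7 ⊕ 8) ⊕ (-2 ⊕ 2))) = -2

Expand innermost to outermost. Recall ⊕ takes the minimum of its arguments and ⊗ takes their sum. Working out the expression (((4 ⊗ -4) ⊗ (9 ⊕ 8)) ⊕ ((7 ⊕ 8) ⊕ (-2 ⊕ 2))) gives -2.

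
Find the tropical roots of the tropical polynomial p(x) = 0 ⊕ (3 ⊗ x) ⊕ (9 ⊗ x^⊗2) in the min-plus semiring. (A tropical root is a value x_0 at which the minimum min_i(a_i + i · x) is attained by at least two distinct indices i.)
Roots: {-6, -3}

Each tropical root is a break point of the lower envelope of the lines y = a_i + i · x (there are 3 lines, with slopes 0, 1, ..., 2). Only the lines that attain the minimum somewhere contribute to roots; other lines are dominated. Here the surviving (envelope) indices are i = 2, i = 1, i = 0.
Intersections between consecutive envelope lines give the roots: for adjacent envelope indices i < j the intersection is x = (a_i − a_j) / (j − i). Reading off the sorted break points: {-6, -3}.
Verification: at each break x_0, at least two indices attain the minimum of min_i(a_i + i · x_0).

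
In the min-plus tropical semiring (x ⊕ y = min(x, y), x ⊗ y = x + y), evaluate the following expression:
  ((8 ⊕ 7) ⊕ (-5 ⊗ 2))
((8 ⊕ 7) ⊕ (-5 ⊗ 2)) = -3

Expand innermost to outermost. Recall ⊕ takes the minimum of its arguments and ⊗ takes their sum. Working out the expression ((8 ⊕ 7) ⊕ (-5 ⊗ 2)) gives -3.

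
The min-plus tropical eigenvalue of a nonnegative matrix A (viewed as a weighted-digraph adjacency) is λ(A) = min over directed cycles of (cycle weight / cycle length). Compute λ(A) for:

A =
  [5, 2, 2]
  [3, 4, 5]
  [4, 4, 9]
λ(A) = 5/2

Enumerate directed cycles and compute their means (weight / length). Sample:
  cycle 0 → 0: weight = 5, length = 1, mean = 5/1 ≈ 5.000
  cycle 1 → 1: weight = 4, length = 1, mean = 4/1 ≈ 4.000
  cycle 2 → 2: weight = 9, length = 1, mean = 9/1 ≈ 9.000
  cycle 0 → 1 → 0: weight = 5, length = 2, mean = 5/2 ≈ 2.500
  cycle 0 → 2 → 0: weight = 6, length = 2, mean = 6/2 ≈ 3.000
  cycle 1 → 0 → 1: weight = 5, length = 2, mean = 5/2 ≈ 2.500
Minimum mean = 2.500, attained e.g. along the cycle 0 → 1 → 0 with weight 5 and length 2. So λ(A) = 5/2 = 5/2.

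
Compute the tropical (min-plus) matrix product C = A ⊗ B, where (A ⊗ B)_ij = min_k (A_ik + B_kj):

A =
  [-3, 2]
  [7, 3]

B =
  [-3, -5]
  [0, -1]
A ⊗ B =
  [-6, -8]
  [3, 2]

Apply the min-plus product entry-by-entry:
  C[0][0] = min over k of (A[0][0] + B[0][0] = -3 + -3 = -6, A[0][1] + B[1][0] = 2 + 0 = 2) = -6 (attained at k = 0)
  C[0][1] = min over k of (A[0][0] + B[0][1] = -3 + -5 = -8, A[0][1] + B[1][1] = 2 + -1 = 1) = -8 (attained at k = 0)
  C[1][0] = min over k of (A[1][0] + B[0][0] = 7 + -3 = 4, A[1][1] + B[1][0] = 3 + 0 = 3) = 3 (attained at k = 1)
  C[1][1] = min over k of (A[1][0] + B[0][1] = 7 + -5 = 2, A[1][1] + B[1][1] = 3 + -1 = 2) = 2 (attained at k = 0)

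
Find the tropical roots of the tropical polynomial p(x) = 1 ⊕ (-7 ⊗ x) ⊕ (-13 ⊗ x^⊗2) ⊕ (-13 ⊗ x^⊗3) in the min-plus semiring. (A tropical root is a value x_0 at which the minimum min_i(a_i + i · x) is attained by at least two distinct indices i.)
Roots: {0, 6, 8}

Each tropical root is a break point of the lower envelope of the lines y = a_i + i · x (there are 4 lines, with slopes 0, 1, ..., 3). Only the lines that attain the minimum somewhere contribute to roots; other lines are dominated. Here the surviving (envelope) indices are i = 3, i = 2, i = 1, i = 0.
Intersections between consecutive envelope lines give the roots: for adjacent envelope indices i < j the intersection is x = (a_i − a_j) / (j − i). Reading off the sorted break points: {0, 6, 8}.
Verification: at each break x_0, at least two indices attain the minimum of min_i(a_i + i · x_0).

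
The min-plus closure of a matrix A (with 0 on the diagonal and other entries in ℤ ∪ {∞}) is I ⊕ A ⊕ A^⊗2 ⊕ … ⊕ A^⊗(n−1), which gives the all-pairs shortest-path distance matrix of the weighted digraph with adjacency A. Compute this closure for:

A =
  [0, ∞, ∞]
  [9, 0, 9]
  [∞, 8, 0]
Closure =
  [0, ∞, ∞]
  [9, 0, 9]
  [17, 8, 0]

This is the Floyd-Warshall all-pairs shortest-path computation. For each intermediate vertex k = 0, 1, …, 2, update dist[i][j] ← min(dist[i][j], dist[i][k] + dist[k][j]). The final matrix gives, for each (i, j), the minimum total weight of any directed path from i to j (possibly empty when i = j).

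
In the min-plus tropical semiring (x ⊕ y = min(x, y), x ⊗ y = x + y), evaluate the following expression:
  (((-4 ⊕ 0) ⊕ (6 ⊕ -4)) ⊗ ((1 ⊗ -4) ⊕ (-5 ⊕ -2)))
(((-4 ⊕ 0) ⊕ (6 ⊕ -4)) ⊗ ((1 ⊗ -4) ⊕ (-5 ⊕ -2))) = -9

Expand innermost to outermost. Recall ⊕ takes the minimum of its arguments and ⊗ takes their sum. Working out the expression (((-4 ⊕ 0) ⊕ (6 ⊕ -4)) ⊗ ((1 ⊗ -4) ⊕ (-5 ⊕ -2))) gives -9.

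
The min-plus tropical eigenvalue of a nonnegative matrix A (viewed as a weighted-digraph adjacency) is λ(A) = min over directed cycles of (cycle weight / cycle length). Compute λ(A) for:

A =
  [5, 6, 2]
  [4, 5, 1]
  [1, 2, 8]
λ(A) = 3/2

Enumerate directed cycles and compute their means (weight / length). Sample:
  cycle 0 → 0: weight = 5, length = 1, mean = 5/1 ≈ 5.000
  cycle 1 → 1: weight = 5, length = 1, mean = 5/1 ≈ 5.000
  cycle 2 → 2: weight = 8, length = 1, mean = 8/1 ≈ 8.000
  cycle 0 → 1 → 0: weight = 10, length = 2, mean = 10/2 ≈ 5.000
  cycle 0 → 2 → 0: weight = 3, length = 2, mean = 3/2 ≈ 1.500
  cycle 1 → 0 → 1: weight = 10, length = 2, mean = 10/2 ≈ 5.000
Minimum mean = 1.500, attained e.g. along the cycle 0 → 2 → 0 with weight 3 and length 2. So λ(A) = 3/2 = 3/2.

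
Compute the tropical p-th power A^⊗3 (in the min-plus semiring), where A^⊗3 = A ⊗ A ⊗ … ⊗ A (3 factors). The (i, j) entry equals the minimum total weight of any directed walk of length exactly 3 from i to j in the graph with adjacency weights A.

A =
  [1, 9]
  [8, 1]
A^⊗3 =
  [3, 11]
  [10, 3]

Each entry (A^⊗3)_ij equals the minimum over all length-3 walks i = v_0 → v_1 → … → v_3 = j of Σ_t A[v_t][v_{t+1}]. For example, for (i, j) = (0, 1) we minimise over 4 possible intermediate vertex sequences; the minimum is 11, attained along the walk 0 → 0 → 0 → 1.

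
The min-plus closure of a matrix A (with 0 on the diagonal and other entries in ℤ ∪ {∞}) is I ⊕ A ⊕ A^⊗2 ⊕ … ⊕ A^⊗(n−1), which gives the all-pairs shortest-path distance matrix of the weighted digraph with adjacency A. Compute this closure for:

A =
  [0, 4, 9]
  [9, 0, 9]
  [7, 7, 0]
Closure =
  [0, 4, 9]
  [9, 0, 9]
  [7, 7, 0]

This is the Floyd-Warshall all-pairs shortest-path computation. For each intermediate vertex k = 0, 1, …, 2, update dist[i][j] ← min(dist[i][j], dist[i][k] + dist[k][j]). The final matrix gives, for each (i, j), the minimum total weight of any directed path from i to j (possibly empty when i = j).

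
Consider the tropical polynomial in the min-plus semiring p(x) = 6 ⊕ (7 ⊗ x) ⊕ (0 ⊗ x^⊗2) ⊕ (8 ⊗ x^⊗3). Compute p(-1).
p(-1) = -2

A tropical monomial a ⊗ x^⊗i evaluates to a + i · x. Evaluating each term at x = -1:
  Term 0 contributes 6 + 0 · -1 = 6
  Term 1 contributes 7 + 1 · -1 = 6
  Term 2 contributes 0 + 2 · -1 = -2
  Term 3 contributes 8 + 3 · -1 = 5
p(-1) = ⊕ of these = min[6, 6, -2, 5] = -2.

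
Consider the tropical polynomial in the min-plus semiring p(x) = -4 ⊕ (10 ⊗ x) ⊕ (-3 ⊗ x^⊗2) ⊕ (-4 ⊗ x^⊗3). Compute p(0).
p(0) = -4

A tropical monomial a ⊗ x^⊗i evaluates to a + i · x. Evaluating each term at x = 0:
  Term 0 contributes -4 + 0 · 0 = -4
  Term 1 contributes 10 + 1 · 0 = 10
  Term 2 contributes -3 + 2 · 0 = -3
  Term 3 contributes -4 + 3 · 0 = -4
p(0) = ⊕ of these = min[-4, 10, -3, -4] = -4.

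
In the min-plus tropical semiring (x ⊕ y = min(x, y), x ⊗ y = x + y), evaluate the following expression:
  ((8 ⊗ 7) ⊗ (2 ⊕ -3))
((8 ⊗ 7) ⊗ (2 ⊕ -3)) = 12

Expand innermost to outermost. Recall ⊕ takes the minimum of its arguments and ⊗ takes their sum. Working out the expression ((8 ⊗ 7) ⊗ (2 ⊕ -3)) gives 12.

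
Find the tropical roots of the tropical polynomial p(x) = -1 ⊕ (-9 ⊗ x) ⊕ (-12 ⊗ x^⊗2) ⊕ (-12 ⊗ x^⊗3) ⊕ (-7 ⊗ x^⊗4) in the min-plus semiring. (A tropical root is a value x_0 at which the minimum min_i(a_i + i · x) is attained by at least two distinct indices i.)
Roots: {-5, 0, 3, 8}

Each tropical root is a break point of the lower envelope of the lines y = a_i + i · x (there are 5 lines, with slopes 0, 1, ..., 4). Only the lines that attain the minimum somewhere contribute to roots; other lines are dominated. Here the surviving (envelope) indices are i = 4, i = 3, i = 2, i = 1, i = 0.
Intersections between consecutive envelope lines give the roots: for adjacent envelope indices i < j the intersection is x = (a_i − a_j) / (j − i). Reading off the sorted break points: {-5, 0, 3, 8}.
Verification: at each break x_0, at least two indices attain the minimum of min_i(a_i + i · x_0).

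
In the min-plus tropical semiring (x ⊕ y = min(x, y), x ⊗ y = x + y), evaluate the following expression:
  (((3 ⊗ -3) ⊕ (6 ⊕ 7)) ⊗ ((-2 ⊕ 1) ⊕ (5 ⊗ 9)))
(((3 ⊗ -3) ⊕ (6 ⊕ 7)) ⊗ ((-2 ⊕ 1) ⊕ (5 ⊗ 9))) = -2

Expand innermost to outermost. Recall ⊕ takes the minimum of its arguments and ⊗ takes their sum. Working out the expression (((3 ⊗ -3) ⊕ (6 ⊕ 7)) ⊗ ((-2 ⊕ 1) ⊕ (5 ⊗ 9))) gives -2.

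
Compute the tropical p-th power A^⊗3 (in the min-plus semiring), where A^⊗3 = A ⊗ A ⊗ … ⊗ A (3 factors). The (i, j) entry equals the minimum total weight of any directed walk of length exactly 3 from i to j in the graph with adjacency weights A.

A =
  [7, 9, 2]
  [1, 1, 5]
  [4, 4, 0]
A^⊗3 =
  [6, 6, 2]
  [3, 3, 3]
  [4, 4, 0]

Each entry (A^⊗3)_ij equals the minimum over all length-3 walks i = v_0 → v_1 → … → v_3 = j of Σ_t A[v_t][v_{t+1}]. For example, for (i, j) = (0, 2) we minimise over 9 possible intermediate vertex sequences; the minimum is 2, attained along the walk 0 → 2 → 2 → 2.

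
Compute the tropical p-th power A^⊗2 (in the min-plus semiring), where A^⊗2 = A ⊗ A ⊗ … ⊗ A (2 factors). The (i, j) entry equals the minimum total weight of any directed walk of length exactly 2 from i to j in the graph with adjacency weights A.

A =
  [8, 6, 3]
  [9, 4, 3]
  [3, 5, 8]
A^⊗2 =
  [6, 8, 9]
  [6, 8, 7]
  [11, 9, 6]

Each entry (A^⊗2)_ij equals the minimum over all length-2 walks i = v_0 → v_1 → … → v_2 = j of Σ_t A[v_t][v_{t+1}]. For example, for (i, j) = (0, 2) we minimise over 3 possible intermediate vertex sequences; the minimum is 9, attained along the walk 0 → 1 → 2.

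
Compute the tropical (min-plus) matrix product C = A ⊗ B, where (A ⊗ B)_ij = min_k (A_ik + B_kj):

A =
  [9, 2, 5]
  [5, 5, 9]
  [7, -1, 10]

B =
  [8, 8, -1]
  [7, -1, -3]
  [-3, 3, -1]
A ⊗ B =
  [2, 1, -1]
  [6, 4, 2]
  [6, -2, -4]

Apply the min-plus product entry-by-entry:
  C[0][0] = min over k of (A[0][0] + B[0][0] = 9 + 8 = 17, A[0][1] + B[1][0] = 2 + 7 = 9, A[0][2] + B[2][0] = 5 + -3 = 2) = 2 (attained at k = 2)
  C[0][1] = min over k of (A[0][0] + B[0][1] = 9 + 8 = 17, A[0][1] + B[1][1] = 2 + -1 = 1, A[0][2] + B[2][1] = 5 + 3 = 8) = 1 (attained at k = 1)
  C[0][2] = min over k of (A[0][0] + B[0][2] = 9 + -1 = 8, A[0][1] + B[1][2] = 2 + -3 = -1, A[0][2] + B[2][2] = 5 + -1 = 4) = -1 (attained at k = 1)
  C[1][0] = min over k of (A[1][0] + B[0][0] = 5 + 8 = 13, A[1][1] + B[1][0] = 5 + 7 = 12, A[1][2] + B[2][0] = 9 + -3 = 6) = 6 (attained at k = 2)
  C[1][1] = min over k of (A[1][0] + B[0][1] = 5 + 8 = 13, A[1][1] + B[1][1] = 5 + -1 = 4, A[1][2] + B[2][1] = 9 + 3 = 12) = 4 (attained at k = 1)
  C[1][2] = min over k of (A[1][0] + B[0][2] = 5 + -1 = 4, A[1][1] + B[1][2] = 5 + -3 = 2, A[1][2] + B[2][2] = 9 + -1 = 8) = 2 (attained at k = 1)
  C[2][0] = min over k of (A[2][0] + B[0][0] = 7 + 8 = 15, A[2][1] + B[1][0] = -1 + 7 = 6, A[2][2] + B[2][0] = 10 + -3 = 7) = 6 (attained at k = 1)
  C[2][1] = min over k of (A[2][0] + B[0][1] = 7 + 8 = 15, A[2][1] + B[1][1] = -1 + -1 = -2, A[2][2] + B[2][1] = 10 + 3 = 13) = -2 (attained at k = 1)
  C[2][2] = min over k of (A[2][0] + B[0][2] = 7 + -1 = 6, A[2][1] + B[1][2] = -1 + -3 = -4, A[2][2] + B[2][2] = 10 + -1 = 9) = -4 (attained at k = 1)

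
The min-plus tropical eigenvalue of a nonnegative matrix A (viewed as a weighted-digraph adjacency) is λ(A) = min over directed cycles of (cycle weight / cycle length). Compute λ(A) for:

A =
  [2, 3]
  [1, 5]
λ(A) = 2

Enumerate directed cycles and compute their means (weight / length). Sample:
  cycle 0 → 0: weight = 2, length = 1, mean = 2/1 ≈ 2.000
  cycle 1 → 1: weight = 5, length = 1, mean = 5/1 ≈ 5.000
  cycle 0 → 1 → 0: weight = 4, length = 2, mean = 4/2 ≈ 2.000
  cycle 1 → 0 → 1: weight = 4, length = 2, mean = 4/2 ≈ 2.000
Minimum mean = 2.000, attained e.g. along the cycle 0 → 0 with weight 2 and length 1. So λ(A) = 2/1 = 2.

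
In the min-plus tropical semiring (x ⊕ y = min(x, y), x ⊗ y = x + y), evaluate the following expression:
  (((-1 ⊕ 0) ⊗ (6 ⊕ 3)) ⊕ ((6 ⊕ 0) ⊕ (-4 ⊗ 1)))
(((-1 ⊕ 0) ⊗ (6 ⊕ 3)) ⊕ ((6 ⊕ 0) ⊕ (-4 ⊗ 1))) = -3

Expand innermost to outermost. Recall ⊕ takes the minimum of its arguments and ⊗ takes their sum. Working out the expression (((-1 ⊕ 0) ⊗ (6 ⊕ 3)) ⊕ ((6 ⊕ 0) ⊕ (-4 ⊗ 1))) gives -3.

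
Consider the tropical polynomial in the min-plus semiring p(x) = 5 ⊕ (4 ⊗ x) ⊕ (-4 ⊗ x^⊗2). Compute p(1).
p(1) = -2

A tropical monomial a ⊗ x^⊗i evaluates to a + i · x. Evaluating each term at x = 1:
  Term 0 contributes 5 + 0 · 1 = 5
  Term 1 contributes 4 + 1 · 1 = 5
  Term 2 contributes -4 + 2 · 1 = -2
p(1) = ⊕ of these = min[5, 5, -2] = -2.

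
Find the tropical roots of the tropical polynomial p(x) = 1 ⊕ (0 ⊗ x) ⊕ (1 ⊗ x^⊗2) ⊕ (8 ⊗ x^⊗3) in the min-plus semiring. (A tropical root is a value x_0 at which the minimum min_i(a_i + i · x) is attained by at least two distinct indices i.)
Roots: {-7, -1, 1}

Each tropical root is a break point of the lower envelope of the lines y = a_i + i · x (there are 4 lines, with slopes 0, 1, ..., 3). Only the lines that attain the minimum somewhere contribute to roots; other lines are dominated. Here the surviving (envelope) indices are i = 3, i = 2, i = 1, i = 0.
Intersections between consecutive envelope lines give the roots: for adjacent envelope indices i < j the intersection is x = (a_i − a_j) / (j − i). Reading off the sorted break points: {-7, -1, 1}.
Verification: at each break x_0, at least two indices attain the minimum of min_i(a_i + i · x_0).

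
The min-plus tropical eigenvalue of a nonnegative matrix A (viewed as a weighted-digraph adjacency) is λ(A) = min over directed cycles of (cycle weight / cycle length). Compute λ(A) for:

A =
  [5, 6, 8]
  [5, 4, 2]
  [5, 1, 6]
λ(A) = 3/2

Enumerate directed cycles and compute their means (weight / length). Sample:
  cycle 0 → 0: weight = 5, length = 1, mean = 5/1 ≈ 5.000
  cycle 1 → 1: weight = 4, length = 1, mean = 4/1 ≈ 4.000
  cycle 2 → 2: weight = 6, length = 1, mean = 6/1 ≈ 6.000
  cycle 0 → 1 → 0: weight = 11, length = 2, mean = 11/2 ≈ 5.500
  cycle 0 → 2 → 0: weight = 13, length = 2, mean = 13/2 ≈ 6.500
  cycle 1 → 0 → 1: weight = 11, length = 2, mean = 11/2 ≈ 5.500
Minimum mean = 1.500, attained e.g. along the cycle 1 → 2 → 1 with weight 3 and length 2. So λ(A) = 3/2 = 3/2.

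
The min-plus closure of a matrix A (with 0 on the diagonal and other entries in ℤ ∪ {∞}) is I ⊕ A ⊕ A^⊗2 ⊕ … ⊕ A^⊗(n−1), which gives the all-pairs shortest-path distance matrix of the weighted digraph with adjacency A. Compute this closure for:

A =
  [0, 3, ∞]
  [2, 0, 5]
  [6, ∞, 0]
Closure =
  [0, 3, 8]
  [2, 0, 5]
  [6, 9, 0]

This is the Floyd-Warshall all-pairs shortest-path computation. For each intermediate vertex k = 0, 1, …, 2, update dist[i][j] ← min(dist[i][j], dist[i][k] + dist[k][j]). The final matrix gives, for each (i, j), the minimum total weight of any directed path from i to j (possibly empty when i = j).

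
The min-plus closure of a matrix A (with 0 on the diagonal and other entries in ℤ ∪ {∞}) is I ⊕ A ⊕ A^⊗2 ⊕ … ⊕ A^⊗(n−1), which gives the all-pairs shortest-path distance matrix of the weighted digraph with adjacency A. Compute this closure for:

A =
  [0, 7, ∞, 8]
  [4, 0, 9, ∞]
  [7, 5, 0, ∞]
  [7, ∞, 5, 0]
Closure =
  [0, 7, 13, 8]
  [4, 0, 9, 12]
  [7, 5, 0, 15]
  [7, 10, 5, 0]

This is the Floyd-Warshall all-pairs shortest-path computation. For each intermediate vertex k = 0, 1, …, 3, update dist[i][j] ← min(dist[i][j], dist[i][k] + dist[k][j]). The final matrix gives, for each (i, j), the minimum total weight of any directed path from i to j (possibly empty when i = j).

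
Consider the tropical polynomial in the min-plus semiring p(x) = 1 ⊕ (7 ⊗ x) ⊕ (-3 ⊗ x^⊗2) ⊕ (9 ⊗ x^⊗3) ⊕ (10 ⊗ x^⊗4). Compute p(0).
p(0) = -3

A tropical monomial a ⊗ x^⊗i evaluates to a + i · x. Evaluating each term at x = 0:
  Term 0 contributes 1 + 0 · 0 = 1
  Term 1 contributes 7 + 1 · 0 = 7
  Term 2 contributes -3 + 2 · 0 = -3
  Term 3 contributes 9 + 3 · 0 = 9
  Term 4 contributes 10 + 4 · 0 = 10
p(0) = ⊕ of these = min[1, 7, -3, 9, 10] = -3.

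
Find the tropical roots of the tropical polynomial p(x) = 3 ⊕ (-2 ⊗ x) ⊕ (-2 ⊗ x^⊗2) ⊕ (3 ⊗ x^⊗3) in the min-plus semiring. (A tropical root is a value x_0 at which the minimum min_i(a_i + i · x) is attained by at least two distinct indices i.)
Roots: {-5, 0, 5}

Each tropical root is a break point of the lower envelope of the lines y = a_i + i · x (there are 4 lines, with slopes 0, 1, ..., 3). Only the lines that attain the minimum somewhere contribute to roots; other lines are dominated. Here the surviving (envelope) indices are i = 3, i = 2, i = 1, i = 0.
Intersections between consecutive envelope lines give the roots: for adjacent envelope indices i < j the intersection is x = (a_i − a_j) / (j − i). Reading off the sorted break points: {-5, 0, 5}.
Verification: at each break x_0, at least two indices attain the minimum of min_i(a_i + i · x_0).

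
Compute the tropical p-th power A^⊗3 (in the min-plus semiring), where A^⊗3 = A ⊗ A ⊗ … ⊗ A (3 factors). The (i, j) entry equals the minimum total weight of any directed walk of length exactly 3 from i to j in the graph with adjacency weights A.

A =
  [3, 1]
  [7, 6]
A^⊗3 =
  [9, 7]
  [13, 11]

Each entry (A^⊗3)_ij equals the minimum over all length-3 walks i = v_0 → v_1 → … → v_3 = j of Σ_t A[v_t][v_{t+1}]. For example, for (i, j) = (0, 1) we minimise over 4 possible intermediate vertex sequences; the minimum is 7, attained along the walk 0 → 0 → 0 → 1.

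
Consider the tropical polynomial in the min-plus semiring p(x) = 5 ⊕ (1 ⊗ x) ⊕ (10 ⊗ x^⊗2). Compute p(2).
p(2) = 3

A tropical monomial a ⊗ x^⊗i evaluates to a + i · x. Evaluating each term at x = 2:
  Term 0 contributes 5 + 0 · 2 = 5
  Term 1 contributes 1 + 1 · 2 = 3
  Term 2 contributes 10 + 2 · 2 = 14
p(2) = ⊕ of these = min[5, 3, 14] = 3.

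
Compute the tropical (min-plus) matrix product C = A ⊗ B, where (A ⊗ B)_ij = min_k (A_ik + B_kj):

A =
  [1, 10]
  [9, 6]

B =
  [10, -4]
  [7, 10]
A ⊗ B =
  [11, -3]
  [13, 5]

Apply the min-plus product entry-by-entry:
  C[0][0] = min over k of (A[0][0] + B[0][0] = 1 + 10 = 11, A[0][1] + B[1][0] = 10 + 7 = 17) = 11 (attained at k = 0)
  C[0][1] = min over k of (A[0][0] + B[0][1] = 1 + -4 = -3, A[0][1] + B[1][1] = 10 + 10 = 20) = -3 (attained at k = 0)
  C[1][0] = min over k of (A[1][0] + B[0][0] = 9 + 10 = 19, A[1][1] + B[1][0] = 6 + 7 = 13) = 13 (attained at k = 1)
  C[1][1] = min over k of (A[1][0] + B[0][1] = 9 + -4 = 5, A[1][1] + B[1][1] = 6 + 10 = 16) = 5 (attained at k = 0)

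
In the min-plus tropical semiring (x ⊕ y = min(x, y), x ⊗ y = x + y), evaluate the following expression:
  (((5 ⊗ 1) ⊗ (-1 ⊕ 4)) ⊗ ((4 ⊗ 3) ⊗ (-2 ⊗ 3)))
(((5 ⊗ 1) ⊗ (-1 ⊕ 4)) ⊗ ((4 ⊗ 3) ⊗ (-2 ⊗ 3))) = 13

Expand innermost to outermost. Recall ⊕ takes the minimum of its arguments and ⊗ takes their sum. Working out the expression (((5 ⊗ 1) ⊗ (-1 ⊕ 4)) ⊗ ((4 ⊗ 3) ⊗ (-2 ⊗ 3))) gives 13.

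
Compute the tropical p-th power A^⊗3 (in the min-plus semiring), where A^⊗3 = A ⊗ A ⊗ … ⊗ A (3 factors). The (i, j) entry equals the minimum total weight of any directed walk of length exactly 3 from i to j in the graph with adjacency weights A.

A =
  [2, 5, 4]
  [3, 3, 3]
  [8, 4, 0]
A^⊗3 =
  [6, 8, 4]
  [7, 7, 3]
  [7, 4, 0]

Each entry (A^⊗3)_ij equals the minimum over all length-3 walks i = v_0 → v_1 → … → v_3 = j of Σ_t A[v_t][v_{t+1}]. For example, for (i, j) = (0, 2) we minimise over 9 possible intermediate vertex sequences; the minimum is 4, attained along the walk 0 → 2 → 2 → 2.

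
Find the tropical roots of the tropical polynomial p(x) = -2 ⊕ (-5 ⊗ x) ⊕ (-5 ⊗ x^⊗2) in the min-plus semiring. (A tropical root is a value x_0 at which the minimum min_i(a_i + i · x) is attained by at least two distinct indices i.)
Roots: {0, 3}

Each tropical root is a break point of the lower envelope of the lines y = a_i + i · x (there are 3 lines, with slopes 0, 1, ..., 2). Only the lines that attain the minimum somewhere contribute to roots; other lines are dominated. Here the surviving (envelope) indices are i = 2, i = 1, i = 0.
Intersections between consecutive envelope lines give the roots: for adjacent envelope indices i < j the intersection is x = (a_i − a_j) / (j − i). Reading off the sorted break points: {0, 3}.
Verification: at each break x_0, at least two indices attain the minimum of min_i(a_i + i · x_0).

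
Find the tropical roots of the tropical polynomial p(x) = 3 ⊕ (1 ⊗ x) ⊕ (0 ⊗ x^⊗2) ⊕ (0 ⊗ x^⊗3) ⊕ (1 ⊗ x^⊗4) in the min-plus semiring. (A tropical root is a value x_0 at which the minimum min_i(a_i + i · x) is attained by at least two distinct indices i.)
Roots: {-1, 0, 1, 2}

Each tropical root is a break point of the lower envelope of the lines y = a_i + i · x (there are 5 lines, with slopes 0, 1, ..., 4). Only the lines that attain the minimum somewhere contribute to roots; other lines are dominated. Here the surviving (envelope) indices are i = 4, i = 3, i = 2, i = 1, i = 0.
Intersections between consecutive envelope lines give the roots: for adjacent envelope indices i < j the intersection is x = (a_i − a_j) / (j − i). Reading off the sorted break points: {-1, 0, 1, 2}.
Verification: at each break x_0, at least two indices attain the minimum of min_i(a_i + i · x_0).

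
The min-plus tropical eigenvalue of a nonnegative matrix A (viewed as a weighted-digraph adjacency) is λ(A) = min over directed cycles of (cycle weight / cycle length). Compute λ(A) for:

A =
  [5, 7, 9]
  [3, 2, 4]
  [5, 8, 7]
λ(A) = 2

Enumerate directed cycles and compute their means (weight / length). Sample:
  cycle 0 → 0: weight = 5, length = 1, mean = 5/1 ≈ 5.000
  cycle 1 → 1: weight = 2, length = 1, mean = 2/1 ≈ 2.000
  cycle 2 → 2: weight = 7, length = 1, mean = 7/1 ≈ 7.000
  cycle 0 → 1 → 0: weight = 10, length = 2, mean = 10/2 ≈ 5.000
  cycle 0 → 2 → 0: weight = 14, length = 2, mean = 14/2 ≈ 7.000
  cycle 1 → 0 → 1: weight = 10, length = 2, mean = 10/2 ≈ 5.000
Minimum mean = 2.000, attained e.g. along the cycle 1 → 1 with weight 2 and length 1. So λ(A) = 2/1 = 2.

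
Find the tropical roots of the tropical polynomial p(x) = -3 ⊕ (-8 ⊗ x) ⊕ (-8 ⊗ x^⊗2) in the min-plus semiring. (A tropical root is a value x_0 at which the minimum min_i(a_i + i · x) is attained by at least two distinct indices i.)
Roots: {0, 5}

Each tropical root is a break point of the lower envelope of the lines y = a_i + i · x (there are 3 lines, with slopes 0, 1, ..., 2). Only the lines that attain the minimum somewhere contribute to roots; other lines are dominated. Here the surviving (envelope) indices are i = 2, i = 1, i = 0.
Intersections between consecutive envelope lines give the roots: for adjacent envelope indices i < j the intersection is x = (a_i − a_j) / (j − i). Reading off the sorted break points: {0, 5}.
Verification: at each break x_0, at least two indices attain the minimum of min_i(a_i + i · x_0).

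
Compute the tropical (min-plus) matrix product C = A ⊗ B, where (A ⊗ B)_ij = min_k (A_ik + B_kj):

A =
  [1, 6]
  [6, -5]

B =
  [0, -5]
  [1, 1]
A ⊗ B =
  [1, -4]
  [-4, -4]

Apply the min-plus product entry-by-entry:
  C[0][0] = min over k of (A[0][0] + B[0][0] = 1 + 0 = 1, A[0][1] + B[1][0] = 6 + 1 = 7) = 1 (attained at k = 0)
  C[0][1] = min over k of (A[0][0] + B[0][1] = 1 + -5 = -4, A[0][1] + B[1][1] = 6 + 1 = 7) = -4 (attained at k = 0)
  C[1][0] = min over k of (A[1][0] + B[0][0] = 6 + 0 = 6, A[1][1] + B[1][0] = -5 + 1 = -4) = -4 (attained at k = 1)
  C[1][1] = min over k of (A[1][0] + B[0][1] = 6 + -5 = 1, A[1][1] + B[1][1] = -5 + 1 = -4) = -4 (attained at k = 1)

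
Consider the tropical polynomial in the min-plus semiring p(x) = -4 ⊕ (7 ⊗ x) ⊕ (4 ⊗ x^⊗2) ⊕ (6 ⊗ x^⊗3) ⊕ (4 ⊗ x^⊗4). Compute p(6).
p(6) = -4

A tropical monomial a ⊗ x^⊗i evaluates to a + i · x. Evaluating each term at x = 6:
  Term 0 contributes -4 + 0 · 6 = -4
  Term 1 contributes 7 + 1 · 6 = 13
  Term 2 contributes 4 + 2 · 6 = 16
  Term 3 contributes 6 + 3 · 6 = 24
  Term 4 contributes 4 + 4 · 6 = 28
p(6) = ⊕ of these = min[-4, 13, 16, 24, 28] = -4.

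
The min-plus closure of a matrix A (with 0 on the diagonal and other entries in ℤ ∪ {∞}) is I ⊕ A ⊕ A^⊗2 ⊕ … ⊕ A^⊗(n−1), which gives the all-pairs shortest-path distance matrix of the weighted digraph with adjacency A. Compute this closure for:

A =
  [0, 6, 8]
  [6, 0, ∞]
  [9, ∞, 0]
Closure =
  [0, 6, 8]
  [6, 0, 14]
  [9, 15, 0]

This is the Floyd-Warshall all-pairs shortest-path computation. For each intermediate vertex k = 0, 1, …, 2, update dist[i][j] ← min(dist[i][j], dist[i][k] + dist[k][j]). The final matrix gives, for each (i, j), the minimum total weight of any directed path from i to j (possibly empty when i = j).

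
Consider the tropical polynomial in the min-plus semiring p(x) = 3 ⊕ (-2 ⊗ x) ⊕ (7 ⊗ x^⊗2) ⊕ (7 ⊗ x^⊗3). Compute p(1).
p(1) = -1

A tropical monomial a ⊗ x^⊗i evaluates to a + i · x. Evaluating each term at x = 1:
  Term 0 contributes 3 + 0 · 1 = 3
  Term 1 contributes -2 + 1 · 1 = -1
  Term 2 contributes 7 + 2 · 1 = 9
  Term 3 contributes 7 + 3 · 1 = 10
p(1) = ⊕ of these = min[3, -1, 9, 10] = -1.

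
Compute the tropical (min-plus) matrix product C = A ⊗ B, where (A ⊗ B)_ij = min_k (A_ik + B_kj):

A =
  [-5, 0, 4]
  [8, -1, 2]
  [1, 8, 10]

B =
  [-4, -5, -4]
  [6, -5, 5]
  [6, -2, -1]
A ⊗ B =
  [-9, -10, -9]
  [4, -6, 1]
  [-3, -4, -3]

Apply the min-plus product entry-by-entry:
  C[0][0] = min over k of (A[0][0] + B[0][0] = -5 + -4 = -9, A[0][1] + B[1][0] = 0 + 6 = 6, A[0][2] + B[2][0] = 4 + 6 = 10) = -9 (attained at k = 0)
  C[0][1] = min over k of (A[0][0] + B[0][1] = -5 + -5 = -10, A[0][1] + B[1][1] = 0 + -5 = -5, A[0][2] + B[2][1] = 4 + -2 = 2) = -10 (attained at k = 0)
  C[0][2] = min over k of (A[0][0] + B[0][2] = -5 + -4 = -9, A[0][1] + B[1][2] = 0 + 5 = 5, A[0][2] + B[2][2] = 4 + -1 = 3) = -9 (attained at k = 0)
  C[1][0] = min over k of (A[1][0] + B[0][0] = 8 + -4 = 4, A[1][1] + B[1][0] = -1 + 6 = 5, A[1][2] + B[2][0] = 2 + 6 = 8) = 4 (attained at k = 0)
  C[1][1] = min over k of (A[1][0] + B[0][1] = 8 + -5 = 3, A[1][1] + B[1][1] = -1 + -5 = -6, A[1][2] + B[2][1] = 2 + -2 = 0) = -6 (attained at k = 1)
  C[1][2] = min over k of (A[1][0] + B[0][2] = 8 + -4 = 4, A[1][1] + B[1][2] = -1 + 5 = 4, A[1][2] + B[2][2] = 2 + -1 = 1) = 1 (attained at k = 2)
  C[2][0] = min over k of (A[2][0] + B[0][0] = 1 + -4 = -3, A[2][1] + B[1][0] = 8 + 6 = 14, A[2][2] + B[2][0] = 10 + 6 = 16) = -3 (attained at k = 0)
  C[2][1] = min over k of (A[2][0] + B[0][1] = 1 + -5 = -4, A[2][1] + B[1][1] = 8 + -5 = 3, A[2][2] + B[2][1] = 10 + -2 = 8) = -4 (attained at k = 0)
  C[2][2] = min over k of (A[2][0] + B[0][2] = 1 + -4 = -3, A[2][1] + B[1][2] = 8 + 5 = 13, A[2][2] + B[2][2] = 10 + -1 = 9) = -3 (attained at k = 0)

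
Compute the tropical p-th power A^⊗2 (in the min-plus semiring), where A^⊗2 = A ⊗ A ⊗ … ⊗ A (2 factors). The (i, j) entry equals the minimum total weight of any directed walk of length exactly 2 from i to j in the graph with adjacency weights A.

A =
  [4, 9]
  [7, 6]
A^⊗2 =
  [8, 13]
  [11, 12]

Each entry (A^⊗2)_ij equals the minimum over all length-2 walks i = v_0 → v_1 → … → v_2 = j of Σ_t A[v_t][v_{t+1}]. For example, for (i, j) = (0, 1) we minimise over 2 possible intermediate vertex sequences; the minimum is 13, attained along the walk 0 → 0 → 1.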